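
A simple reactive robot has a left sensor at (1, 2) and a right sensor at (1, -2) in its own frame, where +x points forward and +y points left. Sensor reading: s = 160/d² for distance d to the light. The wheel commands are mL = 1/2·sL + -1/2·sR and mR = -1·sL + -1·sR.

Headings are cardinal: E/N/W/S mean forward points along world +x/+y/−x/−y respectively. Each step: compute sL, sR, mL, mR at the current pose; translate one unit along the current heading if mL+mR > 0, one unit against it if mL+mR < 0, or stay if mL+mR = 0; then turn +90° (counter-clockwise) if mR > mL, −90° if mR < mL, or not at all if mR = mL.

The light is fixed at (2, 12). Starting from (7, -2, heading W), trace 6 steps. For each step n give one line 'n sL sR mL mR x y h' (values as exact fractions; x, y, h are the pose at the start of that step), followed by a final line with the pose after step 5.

n=0: pose=(7,-2,W); sL=10/17, sR=1; mL=-7/34, mR=-27/17; mL+mR=-61/34 → advance -1; mR−mL=-47/34 → turn -1·90°
n=1: pose=(8,-2,N); sL=32/37, sR=160/233; mL=768/8621, mR=-13376/8621; mL+mR=-12608/8621 → advance -1; mR−mL=-14144/8621 → turn -1·90°
n=2: pose=(8,-3,E); sL=80/109, sR=80/169; mL=2400/18421, mR=-22240/18421; mL+mR=-19840/18421 → advance -1; mR−mL=-24640/18421 → turn -1·90°
n=3: pose=(7,-3,S); sL=32/61, sR=32/53; mL=-128/3233, mR=-3648/3233; mL+mR=-3776/3233 → advance -1; mR−mL=-3520/3233 → turn -1·90°
n=4: pose=(7,-2,W); sL=10/17, sR=1; mL=-7/34, mR=-27/17; mL+mR=-61/34 → advance -1; mR−mL=-47/34 → turn -1·90°
n=5: pose=(8,-2,N); sL=32/37, sR=160/233; mL=768/8621, mR=-13376/8621; mL+mR=-12608/8621 → advance -1; mR−mL=-14144/8621 → turn -1·90°

0 10/17 1 -7/34 -27/17 7 -2 W
1 32/37 160/233 768/8621 -13376/8621 8 -2 N
2 80/109 80/169 2400/18421 -22240/18421 8 -3 E
3 32/61 32/53 -128/3233 -3648/3233 7 -3 S
4 10/17 1 -7/34 -27/17 7 -2 W
5 32/37 160/233 768/8621 -13376/8621 8 -2 N
final 8 -3 E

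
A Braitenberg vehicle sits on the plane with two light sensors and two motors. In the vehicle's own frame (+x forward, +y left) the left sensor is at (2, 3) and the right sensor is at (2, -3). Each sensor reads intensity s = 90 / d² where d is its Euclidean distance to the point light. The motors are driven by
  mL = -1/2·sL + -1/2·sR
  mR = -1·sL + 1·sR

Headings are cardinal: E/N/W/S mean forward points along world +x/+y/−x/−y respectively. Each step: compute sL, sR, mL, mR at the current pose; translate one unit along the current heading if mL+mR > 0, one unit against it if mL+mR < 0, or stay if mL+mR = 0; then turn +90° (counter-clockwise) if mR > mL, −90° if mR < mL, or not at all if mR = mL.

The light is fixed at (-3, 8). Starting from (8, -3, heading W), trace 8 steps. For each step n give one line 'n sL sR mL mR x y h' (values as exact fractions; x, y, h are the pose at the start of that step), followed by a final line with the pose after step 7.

0 90/277 18/29 -3798/8033 2376/8033 8 -3 W
1 45/197 9/25 -1449/4925 648/4925 9 -3 S
2 18/49 18/73 -1098/3577 -432/3577 9 -2 E
3 45/64 9/26 -873/1664 -297/832 8 -2 N
4 90/277 18/29 -3798/8033 2376/8033 8 -3 W
5 45/197 9/25 -1449/4925 648/4925 9 -3 S
6 18/49 18/73 -1098/3577 -432/3577 9 -2 E
7 45/64 9/26 -873/1664 -297/832 8 -2 N
final 8 -3 W

n=0: pose=(8,-3,W); sL=90/277, sR=18/29; mL=-3798/8033, mR=2376/8033; mL+mR=-1422/8033 → advance -1; mR−mL=6174/8033 → turn +1·90°
n=1: pose=(9,-3,S); sL=45/197, sR=9/25; mL=-1449/4925, mR=648/4925; mL+mR=-801/4925 → advance -1; mR−mL=2097/4925 → turn +1·90°
n=2: pose=(9,-2,E); sL=18/49, sR=18/73; mL=-1098/3577, mR=-432/3577; mL+mR=-1530/3577 → advance -1; mR−mL=666/3577 → turn +1·90°
n=3: pose=(8,-2,N); sL=45/64, sR=9/26; mL=-873/1664, mR=-297/832; mL+mR=-1467/1664 → advance -1; mR−mL=279/1664 → turn +1·90°
n=4: pose=(8,-3,W); sL=90/277, sR=18/29; mL=-3798/8033, mR=2376/8033; mL+mR=-1422/8033 → advance -1; mR−mL=6174/8033 → turn +1·90°
n=5: pose=(9,-3,S); sL=45/197, sR=9/25; mL=-1449/4925, mR=648/4925; mL+mR=-801/4925 → advance -1; mR−mL=2097/4925 → turn +1·90°
n=6: pose=(9,-2,E); sL=18/49, sR=18/73; mL=-1098/3577, mR=-432/3577; mL+mR=-1530/3577 → advance -1; mR−mL=666/3577 → turn +1·90°
n=7: pose=(8,-2,N); sL=45/64, sR=9/26; mL=-873/1664, mR=-297/832; mL+mR=-1467/1664 → advance -1; mR−mL=279/1664 → turn +1·90°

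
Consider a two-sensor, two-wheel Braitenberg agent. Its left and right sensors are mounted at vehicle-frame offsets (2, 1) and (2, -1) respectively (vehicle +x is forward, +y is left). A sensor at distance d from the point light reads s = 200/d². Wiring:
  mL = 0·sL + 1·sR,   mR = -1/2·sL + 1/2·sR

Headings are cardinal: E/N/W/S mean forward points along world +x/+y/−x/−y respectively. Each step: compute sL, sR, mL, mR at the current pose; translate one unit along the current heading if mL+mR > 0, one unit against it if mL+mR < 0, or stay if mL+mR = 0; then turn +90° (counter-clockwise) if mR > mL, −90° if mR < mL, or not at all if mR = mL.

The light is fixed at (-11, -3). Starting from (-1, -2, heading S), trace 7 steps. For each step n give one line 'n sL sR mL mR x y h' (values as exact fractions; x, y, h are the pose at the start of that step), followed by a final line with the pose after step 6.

n=0: pose=(-1,-2,S); sL=100/61, sR=100/41; mL=100/41, mR=1000/2501; mL+mR=7100/2501 → advance +1; mR−mL=-5100/2501 → turn -1·90°
n=1: pose=(-1,-3,W); sL=40/13, sR=40/13; mL=40/13, mR=0; mL+mR=40/13 → advance +1; mR−mL=-40/13 → turn -1·90°
n=2: pose=(-2,-3,N); sL=50/17, sR=25/13; mL=25/13, mR=-225/442; mL+mR=625/442 → advance +1; mR−mL=-1075/442 → turn -1·90°
n=3: pose=(-2,-2,E); sL=8/5, sR=200/121; mL=200/121, mR=16/605; mL+mR=1016/605 → advance +1; mR−mL=-984/605 → turn -1·90°
n=4: pose=(-1,-2,S); sL=100/61, sR=100/41; mL=100/41, mR=1000/2501; mL+mR=7100/2501 → advance +1; mR−mL=-5100/2501 → turn -1·90°
n=5: pose=(-1,-3,W); sL=40/13, sR=40/13; mL=40/13, mR=0; mL+mR=40/13 → advance +1; mR−mL=-40/13 → turn -1·90°
n=6: pose=(-2,-3,N); sL=50/17, sR=25/13; mL=25/13, mR=-225/442; mL+mR=625/442 → advance +1; mR−mL=-1075/442 → turn -1·90°

0 100/61 100/41 100/41 1000/2501 -1 -2 S
1 40/13 40/13 40/13 0 -1 -3 W
2 50/17 25/13 25/13 -225/442 -2 -3 N
3 8/5 200/121 200/121 16/605 -2 -2 E
4 100/61 100/41 100/41 1000/2501 -1 -2 S
5 40/13 40/13 40/13 0 -1 -3 W
6 50/17 25/13 25/13 -225/442 -2 -3 N
final -2 -2 E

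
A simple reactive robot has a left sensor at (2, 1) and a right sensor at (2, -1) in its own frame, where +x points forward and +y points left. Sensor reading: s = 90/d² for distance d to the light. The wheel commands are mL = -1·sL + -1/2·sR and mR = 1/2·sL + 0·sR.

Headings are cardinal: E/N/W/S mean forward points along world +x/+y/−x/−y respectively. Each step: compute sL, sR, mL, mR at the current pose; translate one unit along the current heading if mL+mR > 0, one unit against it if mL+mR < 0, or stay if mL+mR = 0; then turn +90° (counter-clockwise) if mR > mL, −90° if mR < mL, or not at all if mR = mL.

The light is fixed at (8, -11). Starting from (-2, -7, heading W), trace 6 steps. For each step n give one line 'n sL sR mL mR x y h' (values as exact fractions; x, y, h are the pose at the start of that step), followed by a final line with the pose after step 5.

0 10/17 90/169 -2455/2873 5/17 -2 -7 W
1 45/34 45/52 -3105/1768 45/68 -1 -7 S
2 18/17 18/13 -387/221 9/17 -1 -6 E
3 9/17 9/13 -387/442 9/34 -2 -6 N
4 10/17 90/169 -2455/2873 5/17 -2 -7 W
5 45/34 45/52 -3105/1768 45/68 -1 -7 S
final -1 -6 E

n=0: pose=(-2,-7,W); sL=10/17, sR=90/169; mL=-2455/2873, mR=5/17; mL+mR=-1610/2873 → advance -1; mR−mL=3300/2873 → turn +1·90°
n=1: pose=(-1,-7,S); sL=45/34, sR=45/52; mL=-3105/1768, mR=45/68; mL+mR=-1935/1768 → advance -1; mR−mL=4275/1768 → turn +1·90°
n=2: pose=(-1,-6,E); sL=18/17, sR=18/13; mL=-387/221, mR=9/17; mL+mR=-270/221 → advance -1; mR−mL=504/221 → turn +1·90°
n=3: pose=(-2,-6,N); sL=9/17, sR=9/13; mL=-387/442, mR=9/34; mL+mR=-135/221 → advance -1; mR−mL=252/221 → turn +1·90°
n=4: pose=(-2,-7,W); sL=10/17, sR=90/169; mL=-2455/2873, mR=5/17; mL+mR=-1610/2873 → advance -1; mR−mL=3300/2873 → turn +1·90°
n=5: pose=(-1,-7,S); sL=45/34, sR=45/52; mL=-3105/1768, mR=45/68; mL+mR=-1935/1768 → advance -1; mR−mL=4275/1768 → turn +1·90°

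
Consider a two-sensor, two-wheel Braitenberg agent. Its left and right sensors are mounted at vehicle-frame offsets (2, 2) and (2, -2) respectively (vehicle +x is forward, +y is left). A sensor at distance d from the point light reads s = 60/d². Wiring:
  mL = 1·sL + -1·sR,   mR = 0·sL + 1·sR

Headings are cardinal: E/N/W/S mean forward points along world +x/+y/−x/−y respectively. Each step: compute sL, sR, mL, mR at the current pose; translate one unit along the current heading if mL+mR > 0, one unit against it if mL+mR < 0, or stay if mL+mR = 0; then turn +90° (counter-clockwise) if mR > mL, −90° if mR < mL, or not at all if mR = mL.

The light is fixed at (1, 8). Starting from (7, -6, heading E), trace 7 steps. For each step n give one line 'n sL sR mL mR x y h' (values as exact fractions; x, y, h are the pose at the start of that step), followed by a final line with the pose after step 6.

0 15/52 3/16 21/208 3/16 7 -6 E
1 60/169 4/15 224/2535 4/15 8 -6 N
2 6/25 30/73 -312/1825 30/73 8 -5 W
3 60/289 60/241 -2880/69649 60/241 7 -5 S
4 15/52 3/16 21/208 3/16 7 -6 E
5 60/169 4/15 224/2535 4/15 8 -6 N
6 6/25 30/73 -312/1825 30/73 8 -5 W
final 7 -5 S

n=0: pose=(7,-6,E); sL=15/52, sR=3/16; mL=21/208, mR=3/16; mL+mR=15/52 → advance +1; mR−mL=9/104 → turn +1·90°
n=1: pose=(8,-6,N); sL=60/169, sR=4/15; mL=224/2535, mR=4/15; mL+mR=60/169 → advance +1; mR−mL=452/2535 → turn +1·90°
n=2: pose=(8,-5,W); sL=6/25, sR=30/73; mL=-312/1825, mR=30/73; mL+mR=6/25 → advance +1; mR−mL=1062/1825 → turn +1·90°
n=3: pose=(7,-5,S); sL=60/289, sR=60/241; mL=-2880/69649, mR=60/241; mL+mR=60/289 → advance +1; mR−mL=20220/69649 → turn +1·90°
n=4: pose=(7,-6,E); sL=15/52, sR=3/16; mL=21/208, mR=3/16; mL+mR=15/52 → advance +1; mR−mL=9/104 → turn +1·90°
n=5: pose=(8,-6,N); sL=60/169, sR=4/15; mL=224/2535, mR=4/15; mL+mR=60/169 → advance +1; mR−mL=452/2535 → turn +1·90°
n=6: pose=(8,-5,W); sL=6/25, sR=30/73; mL=-312/1825, mR=30/73; mL+mR=6/25 → advance +1; mR−mL=1062/1825 → turn +1·90°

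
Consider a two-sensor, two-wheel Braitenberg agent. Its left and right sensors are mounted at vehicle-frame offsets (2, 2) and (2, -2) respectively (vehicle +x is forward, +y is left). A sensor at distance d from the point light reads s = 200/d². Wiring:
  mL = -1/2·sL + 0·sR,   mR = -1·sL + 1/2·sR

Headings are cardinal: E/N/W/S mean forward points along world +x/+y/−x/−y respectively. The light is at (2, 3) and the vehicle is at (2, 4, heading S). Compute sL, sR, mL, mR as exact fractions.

40 40 -20 -20

left sensor world pos  = (4, 2); dL² = 5
right sensor world pos = (0, 2); dR² = 5
sL = 200/5 = 40
sR = 200/5 = 40
mL = -1/2·sL + 0·sR = -20
mR = -1·sL + 1/2·sR = -20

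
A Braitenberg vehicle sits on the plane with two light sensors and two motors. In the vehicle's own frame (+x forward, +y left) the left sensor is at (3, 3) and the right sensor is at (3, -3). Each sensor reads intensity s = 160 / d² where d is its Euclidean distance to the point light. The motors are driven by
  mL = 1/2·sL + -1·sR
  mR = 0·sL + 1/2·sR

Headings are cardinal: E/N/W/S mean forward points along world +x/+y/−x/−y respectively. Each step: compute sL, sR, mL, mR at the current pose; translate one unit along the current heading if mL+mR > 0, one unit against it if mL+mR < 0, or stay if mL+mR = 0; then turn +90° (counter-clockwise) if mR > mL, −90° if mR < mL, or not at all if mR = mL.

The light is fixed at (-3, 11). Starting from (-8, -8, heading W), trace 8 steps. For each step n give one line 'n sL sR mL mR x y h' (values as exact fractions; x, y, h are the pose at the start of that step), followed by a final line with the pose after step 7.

0 40/137 1/2 -97/274 1/4 -8 -8 W
1 32/97 160/533 -6992/51701 80/533 -7 -8 S
2 16/29 16/53 -40/1537 8/53 -7 -9 E
3 32/65 160/289 -5776/18785 80/289 -6 -9 N
4 40/153 4/9 -16/51 2/9 -6 -10 W
5 160/577 160/601 -44240/346777 80/601 -5 -10 S
6 80/181 80/313 -1960/56653 40/313 -5 -11 E
7 160/377 32/73 -6224/27521 16/73 -4 -11 N
final -4 -12 W

n=0: pose=(-8,-8,W); sL=40/137, sR=1/2; mL=-97/274, mR=1/4; mL+mR=-57/548 → advance -1; mR−mL=331/548 → turn +1·90°
n=1: pose=(-7,-8,S); sL=32/97, sR=160/533; mL=-6992/51701, mR=80/533; mL+mR=768/51701 → advance +1; mR−mL=14752/51701 → turn +1·90°
n=2: pose=(-7,-9,E); sL=16/29, sR=16/53; mL=-40/1537, mR=8/53; mL+mR=192/1537 → advance +1; mR−mL=272/1537 → turn +1·90°
n=3: pose=(-6,-9,N); sL=32/65, sR=160/289; mL=-5776/18785, mR=80/289; mL+mR=-576/18785 → advance -1; mR−mL=10976/18785 → turn +1·90°
n=4: pose=(-6,-10,W); sL=40/153, sR=4/9; mL=-16/51, mR=2/9; mL+mR=-14/153 → advance -1; mR−mL=82/153 → turn +1·90°
n=5: pose=(-5,-10,S); sL=160/577, sR=160/601; mL=-44240/346777, mR=80/601; mL+mR=1920/346777 → advance +1; mR−mL=90400/346777 → turn +1·90°
n=6: pose=(-5,-11,E); sL=80/181, sR=80/313; mL=-1960/56653, mR=40/313; mL+mR=5280/56653 → advance +1; mR−mL=9200/56653 → turn +1·90°
n=7: pose=(-4,-11,N); sL=160/377, sR=32/73; mL=-6224/27521, mR=16/73; mL+mR=-192/27521 → advance -1; mR−mL=12256/27521 → turn +1·90°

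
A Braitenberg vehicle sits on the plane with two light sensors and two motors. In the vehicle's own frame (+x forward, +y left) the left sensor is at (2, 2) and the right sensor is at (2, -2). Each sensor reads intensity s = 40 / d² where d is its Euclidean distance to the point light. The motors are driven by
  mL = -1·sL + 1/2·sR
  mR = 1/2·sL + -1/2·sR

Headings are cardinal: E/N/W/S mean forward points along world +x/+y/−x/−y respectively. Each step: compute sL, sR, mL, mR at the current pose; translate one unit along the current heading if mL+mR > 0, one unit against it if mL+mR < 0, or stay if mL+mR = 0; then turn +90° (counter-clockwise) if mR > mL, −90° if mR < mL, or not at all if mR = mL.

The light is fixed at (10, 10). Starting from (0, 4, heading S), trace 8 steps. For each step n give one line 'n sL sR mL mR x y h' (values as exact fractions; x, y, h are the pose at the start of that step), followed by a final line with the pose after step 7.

n=0: pose=(0,4,S); sL=5/16, sR=5/26; mL=-45/208, mR=25/416; mL+mR=-5/32 → advance -1; mR−mL=115/416 → turn +1·90°
n=1: pose=(0,5,E); sL=40/73, sR=40/113; mL=-3060/8249, mR=800/8249; mL+mR=-20/73 → advance -1; mR−mL=3860/8249 → turn +1·90°
n=2: pose=(-1,5,N); sL=20/89, sR=4/9; mL=-2/801, mR=-88/801; mL+mR=-10/89 → advance -1; mR−mL=-86/801 → turn -1·90°
n=3: pose=(-1,4,E); sL=40/97, sR=8/29; mL=-772/2813, mR=192/2813; mL+mR=-20/97 → advance -1; mR−mL=964/2813 → turn +1·90°
n=4: pose=(-2,4,N); sL=10/53, sR=10/29; mL=-25/1537, mR=-120/1537; mL+mR=-5/53 → advance -1; mR−mL=-95/1537 → turn -1·90°
n=5: pose=(-2,3,E); sL=8/25, sR=40/181; mL=-948/4525, mR=224/4525; mL+mR=-4/25 → advance -1; mR−mL=1172/4525 → turn +1·90°
n=6: pose=(-3,3,N); sL=4/25, sR=20/73; mL=-42/1825, mR=-104/1825; mL+mR=-2/25 → advance -1; mR−mL=-62/1825 → turn -1·90°
n=7: pose=(-3,2,E); sL=40/157, sR=40/221; mL=-5700/34697, mR=1280/34697; mL+mR=-20/157 → advance -1; mR−mL=6980/34697 → turn +1·90°

0 5/16 5/26 -45/208 25/416 0 4 S
1 40/73 40/113 -3060/8249 800/8249 0 5 E
2 20/89 4/9 -2/801 -88/801 -1 5 N
3 40/97 8/29 -772/2813 192/2813 -1 4 E
4 10/53 10/29 -25/1537 -120/1537 -2 4 N
5 8/25 40/181 -948/4525 224/4525 -2 3 E
6 4/25 20/73 -42/1825 -104/1825 -3 3 N
7 40/157 40/221 -5700/34697 1280/34697 -3 2 E
final -4 2 N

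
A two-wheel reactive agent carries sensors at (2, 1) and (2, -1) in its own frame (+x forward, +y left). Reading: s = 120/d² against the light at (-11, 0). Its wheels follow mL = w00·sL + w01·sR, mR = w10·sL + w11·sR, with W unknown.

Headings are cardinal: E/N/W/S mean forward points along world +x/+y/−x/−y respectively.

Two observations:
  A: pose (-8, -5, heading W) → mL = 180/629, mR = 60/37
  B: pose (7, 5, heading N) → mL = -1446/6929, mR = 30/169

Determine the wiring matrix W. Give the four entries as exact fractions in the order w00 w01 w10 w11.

obs A: pose=(-8,-5,W) → sL=120/37, sR=120/17, mL=180/629, mR=60/37
obs B: pose=(7,5,N) → sL=60/169, sR=12/41, mL=-1446/6929, mR=30/169
sensor matrix S = [[120/37, 120/17], [60/169, 12/41]]; det S = -6785280/4358341
solve [mL_A; mL_B] = S·[w00; w01] and [mR_A; mR_B] = S·[w10; w11]:
  w00 = -1, w01 = 1/2, w10 = 1/2, w11 = 0

-1 1/2 1/2 0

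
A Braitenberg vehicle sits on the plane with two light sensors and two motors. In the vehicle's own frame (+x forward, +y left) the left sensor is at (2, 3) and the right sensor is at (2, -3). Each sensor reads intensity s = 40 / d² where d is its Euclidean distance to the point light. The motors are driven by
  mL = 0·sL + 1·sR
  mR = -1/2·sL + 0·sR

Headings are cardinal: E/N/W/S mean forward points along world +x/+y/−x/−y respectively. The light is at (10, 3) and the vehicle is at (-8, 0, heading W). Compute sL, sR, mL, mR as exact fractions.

left sensor world pos  = (-10, -3); dL² = 436
right sensor world pos = (-10, 3); dR² = 400
sL = 40/436 = 10/109
sR = 40/400 = 1/10
mL = 0·sL + 1·sR = 1/10
mR = -1/2·sL + 0·sR = -5/109

10/109 1/10 1/10 -5/109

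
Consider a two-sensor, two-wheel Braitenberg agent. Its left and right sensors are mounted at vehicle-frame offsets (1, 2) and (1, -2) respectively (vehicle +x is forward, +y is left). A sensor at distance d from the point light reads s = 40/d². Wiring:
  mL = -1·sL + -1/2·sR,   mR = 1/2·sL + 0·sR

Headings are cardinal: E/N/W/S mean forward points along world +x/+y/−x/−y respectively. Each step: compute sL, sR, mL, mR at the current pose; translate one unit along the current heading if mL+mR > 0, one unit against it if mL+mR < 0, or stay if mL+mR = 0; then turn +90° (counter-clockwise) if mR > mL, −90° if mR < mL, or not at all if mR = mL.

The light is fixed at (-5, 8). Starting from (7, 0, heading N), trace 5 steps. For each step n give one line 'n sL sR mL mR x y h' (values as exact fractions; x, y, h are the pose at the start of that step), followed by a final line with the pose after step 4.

0 40/149 8/49 -2556/7301 20/149 7 0 N
1 20/121 4/17 -582/2057 10/121 7 -1 W
2 8/65 40/221 -236/1105 4/65 8 -1 S
3 5/29 5/37 -515/2146 5/58 8 0 E
4 40/149 8/49 -2556/7301 20/149 7 0 N
final 7 -1 W

n=0: pose=(7,0,N); sL=40/149, sR=8/49; mL=-2556/7301, mR=20/149; mL+mR=-1576/7301 → advance -1; mR−mL=3536/7301 → turn +1·90°
n=1: pose=(7,-1,W); sL=20/121, sR=4/17; mL=-582/2057, mR=10/121; mL+mR=-412/2057 → advance -1; mR−mL=752/2057 → turn +1·90°
n=2: pose=(8,-1,S); sL=8/65, sR=40/221; mL=-236/1105, mR=4/65; mL+mR=-168/1105 → advance -1; mR−mL=304/1105 → turn +1·90°
n=3: pose=(8,0,E); sL=5/29, sR=5/37; mL=-515/2146, mR=5/58; mL+mR=-165/1073 → advance -1; mR−mL=350/1073 → turn +1·90°
n=4: pose=(7,0,N); sL=40/149, sR=8/49; mL=-2556/7301, mR=20/149; mL+mR=-1576/7301 → advance -1; mR−mL=3536/7301 → turn +1·90°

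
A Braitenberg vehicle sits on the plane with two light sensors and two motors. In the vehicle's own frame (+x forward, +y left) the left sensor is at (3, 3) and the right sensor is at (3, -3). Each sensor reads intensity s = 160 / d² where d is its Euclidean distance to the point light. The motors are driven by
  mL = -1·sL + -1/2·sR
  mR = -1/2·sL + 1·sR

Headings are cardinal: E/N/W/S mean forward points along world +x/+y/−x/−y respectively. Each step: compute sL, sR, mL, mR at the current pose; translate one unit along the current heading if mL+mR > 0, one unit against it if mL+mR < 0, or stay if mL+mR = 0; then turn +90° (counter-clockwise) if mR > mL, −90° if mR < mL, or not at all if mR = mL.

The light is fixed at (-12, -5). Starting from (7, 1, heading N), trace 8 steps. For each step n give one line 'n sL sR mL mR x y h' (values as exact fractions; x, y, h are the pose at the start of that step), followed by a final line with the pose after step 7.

0 160/337 32/113 -23472/38081 1744/38081 7 1 N
1 8/13 1/2 -45/52 5/26 7 0 W
2 160/533 160/293 -89520/156169 61840/156169 8 0 S
3 16/61 80/269 -6744/16409 2728/16409 8 1 E
4 160/337 32/113 -23472/38081 1744/38081 7 1 N
5 8/13 1/2 -45/52 5/26 7 0 W
6 160/533 160/293 -89520/156169 61840/156169 8 0 S
7 16/61 80/269 -6744/16409 2728/16409 8 1 E
final 7 1 N

n=0: pose=(7,1,N); sL=160/337, sR=32/113; mL=-23472/38081, mR=1744/38081; mL+mR=-21728/38081 → advance -1; mR−mL=25216/38081 → turn +1·90°
n=1: pose=(7,0,W); sL=8/13, sR=1/2; mL=-45/52, mR=5/26; mL+mR=-35/52 → advance -1; mR−mL=55/52 → turn +1·90°
n=2: pose=(8,0,S); sL=160/533, sR=160/293; mL=-89520/156169, mR=61840/156169; mL+mR=-27680/156169 → advance -1; mR−mL=151360/156169 → turn +1·90°
n=3: pose=(8,1,E); sL=16/61, sR=80/269; mL=-6744/16409, mR=2728/16409; mL+mR=-4016/16409 → advance -1; mR−mL=9472/16409 → turn +1·90°
n=4: pose=(7,1,N); sL=160/337, sR=32/113; mL=-23472/38081, mR=1744/38081; mL+mR=-21728/38081 → advance -1; mR−mL=25216/38081 → turn +1·90°
n=5: pose=(7,0,W); sL=8/13, sR=1/2; mL=-45/52, mR=5/26; mL+mR=-35/52 → advance -1; mR−mL=55/52 → turn +1·90°
n=6: pose=(8,0,S); sL=160/533, sR=160/293; mL=-89520/156169, mR=61840/156169; mL+mR=-27680/156169 → advance -1; mR−mL=151360/156169 → turn +1·90°
n=7: pose=(8,1,E); sL=16/61, sR=80/269; mL=-6744/16409, mR=2728/16409; mL+mR=-4016/16409 → advance -1; mR−mL=9472/16409 → turn +1·90°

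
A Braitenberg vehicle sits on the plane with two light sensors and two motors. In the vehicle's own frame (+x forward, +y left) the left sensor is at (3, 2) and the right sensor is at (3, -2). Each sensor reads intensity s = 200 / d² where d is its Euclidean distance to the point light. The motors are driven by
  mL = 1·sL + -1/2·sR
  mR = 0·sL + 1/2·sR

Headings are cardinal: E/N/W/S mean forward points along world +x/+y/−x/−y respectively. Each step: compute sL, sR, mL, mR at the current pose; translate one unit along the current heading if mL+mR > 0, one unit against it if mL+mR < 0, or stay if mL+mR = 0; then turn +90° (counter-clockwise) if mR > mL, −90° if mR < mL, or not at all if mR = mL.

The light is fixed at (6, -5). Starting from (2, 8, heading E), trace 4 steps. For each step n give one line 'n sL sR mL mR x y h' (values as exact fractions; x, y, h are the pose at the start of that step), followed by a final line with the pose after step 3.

0 100/113 100/61 450/6893 50/61 2 8 E
1 200/281 200/257 23300/72217 100/257 3 8 N
2 10/9 50/73 505/657 25/73 3 9 W
3 8/13 200/293 1044/3809 100/293 2 9 N
final 2 10 W

n=0: pose=(2,8,E); sL=100/113, sR=100/61; mL=450/6893, mR=50/61; mL+mR=100/113 → advance +1; mR−mL=5200/6893 → turn +1·90°
n=1: pose=(3,8,N); sL=200/281, sR=200/257; mL=23300/72217, mR=100/257; mL+mR=200/281 → advance +1; mR−mL=4800/72217 → turn +1·90°
n=2: pose=(3,9,W); sL=10/9, sR=50/73; mL=505/657, mR=25/73; mL+mR=10/9 → advance +1; mR−mL=-280/657 → turn -1·90°
n=3: pose=(2,9,N); sL=8/13, sR=200/293; mL=1044/3809, mR=100/293; mL+mR=8/13 → advance +1; mR−mL=256/3809 → turn +1·90°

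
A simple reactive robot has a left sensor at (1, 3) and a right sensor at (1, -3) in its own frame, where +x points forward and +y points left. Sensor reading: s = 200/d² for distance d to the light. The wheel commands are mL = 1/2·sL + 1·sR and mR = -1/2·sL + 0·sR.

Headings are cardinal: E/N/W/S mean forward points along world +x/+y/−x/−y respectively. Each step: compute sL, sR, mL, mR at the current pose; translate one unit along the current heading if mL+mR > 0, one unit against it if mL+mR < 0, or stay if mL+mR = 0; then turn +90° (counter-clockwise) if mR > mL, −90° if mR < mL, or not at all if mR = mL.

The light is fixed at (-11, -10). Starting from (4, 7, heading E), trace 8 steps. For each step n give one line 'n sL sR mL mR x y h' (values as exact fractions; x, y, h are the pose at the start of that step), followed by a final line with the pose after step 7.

0 25/82 50/113 11025/18532 -25/164 4 7 E
1 200/617 8/17 6636/10489 -100/617 5 7 S
2 100/197 100/293 34350/57721 -50/197 5 6 W
3 200/433 200/613 147900/265429 -100/433 4 6 N
4 25/82 50/113 11025/18532 -25/164 4 7 E
5 200/617 8/17 6636/10489 -100/617 5 7 S
6 100/197 100/293 34350/57721 -50/197 5 6 W
7 200/433 200/613 147900/265429 -100/433 4 6 N
final 4 7 E

n=0: pose=(4,7,E); sL=25/82, sR=50/113; mL=11025/18532, mR=-25/164; mL+mR=50/113 → advance +1; mR−mL=-6925/9266 → turn -1·90°
n=1: pose=(5,7,S); sL=200/617, sR=8/17; mL=6636/10489, mR=-100/617; mL+mR=8/17 → advance +1; mR−mL=-8336/10489 → turn -1·90°
n=2: pose=(5,6,W); sL=100/197, sR=100/293; mL=34350/57721, mR=-50/197; mL+mR=100/293 → advance +1; mR−mL=-49000/57721 → turn -1·90°
n=3: pose=(4,6,N); sL=200/433, sR=200/613; mL=147900/265429, mR=-100/433; mL+mR=200/613 → advance +1; mR−mL=-209200/265429 → turn -1·90°
n=4: pose=(4,7,E); sL=25/82, sR=50/113; mL=11025/18532, mR=-25/164; mL+mR=50/113 → advance +1; mR−mL=-6925/9266 → turn -1·90°
n=5: pose=(5,7,S); sL=200/617, sR=8/17; mL=6636/10489, mR=-100/617; mL+mR=8/17 → advance +1; mR−mL=-8336/10489 → turn -1·90°
n=6: pose=(5,6,W); sL=100/197, sR=100/293; mL=34350/57721, mR=-50/197; mL+mR=100/293 → advance +1; mR−mL=-49000/57721 → turn -1·90°
n=7: pose=(4,6,N); sL=200/433, sR=200/613; mL=147900/265429, mR=-100/433; mL+mR=200/613 → advance +1; mR−mL=-209200/265429 → turn -1·90°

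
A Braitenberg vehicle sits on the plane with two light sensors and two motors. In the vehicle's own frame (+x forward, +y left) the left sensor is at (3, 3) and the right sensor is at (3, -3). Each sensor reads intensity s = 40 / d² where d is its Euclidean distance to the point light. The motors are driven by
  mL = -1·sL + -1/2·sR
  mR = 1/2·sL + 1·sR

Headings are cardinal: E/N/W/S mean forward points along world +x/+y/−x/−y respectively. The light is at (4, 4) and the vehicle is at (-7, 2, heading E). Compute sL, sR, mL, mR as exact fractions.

left sensor world pos  = (-4, 5); dL² = 65
right sensor world pos = (-4, -1); dR² = 89
sL = 40/65 = 8/13
sR = 40/89 = 40/89
mL = -1·sL + -1/2·sR = -972/1157
mR = 1/2·sL + 1·sR = 876/1157

8/13 40/89 -972/1157 876/1157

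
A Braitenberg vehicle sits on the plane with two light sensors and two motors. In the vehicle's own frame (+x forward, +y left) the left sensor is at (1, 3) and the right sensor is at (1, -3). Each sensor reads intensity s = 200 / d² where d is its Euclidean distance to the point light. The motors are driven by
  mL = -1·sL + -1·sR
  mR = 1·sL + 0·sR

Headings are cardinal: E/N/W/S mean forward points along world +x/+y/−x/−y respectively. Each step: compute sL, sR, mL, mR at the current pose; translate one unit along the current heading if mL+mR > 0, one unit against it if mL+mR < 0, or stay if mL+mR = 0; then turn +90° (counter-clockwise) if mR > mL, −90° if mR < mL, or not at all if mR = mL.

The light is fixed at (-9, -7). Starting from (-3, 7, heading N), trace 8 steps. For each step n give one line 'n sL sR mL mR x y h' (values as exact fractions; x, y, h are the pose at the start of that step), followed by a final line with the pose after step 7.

n=0: pose=(-3,7,N); sL=100/117, sR=100/153; mL=-1000/663, mR=100/117; mL+mR=-100/153 → advance -1; mR−mL=4700/1989 → turn +1·90°
n=1: pose=(-3,6,W); sL=8/5, sR=200/281; mL=-3248/1405, mR=8/5; mL+mR=-200/281 → advance -1; mR−mL=5496/1405 → turn +1·90°
n=2: pose=(-2,6,S); sL=50/61, sR=5/4; mL=-505/244, mR=50/61; mL+mR=-5/4 → advance -1; mR−mL=705/244 → turn +1·90°
n=3: pose=(-2,7,E); sL=200/353, sR=40/37; mL=-21520/13061, mR=200/353; mL+mR=-40/37 → advance -1; mR−mL=28920/13061 → turn +1·90°
n=4: pose=(-3,7,N); sL=100/117, sR=100/153; mL=-1000/663, mR=100/117; mL+mR=-100/153 → advance -1; mR−mL=4700/1989 → turn +1·90°
n=5: pose=(-3,6,W); sL=8/5, sR=200/281; mL=-3248/1405, mR=8/5; mL+mR=-200/281 → advance -1; mR−mL=5496/1405 → turn +1·90°
n=6: pose=(-2,6,S); sL=50/61, sR=5/4; mL=-505/244, mR=50/61; mL+mR=-5/4 → advance -1; mR−mL=705/244 → turn +1·90°
n=7: pose=(-2,7,E); sL=200/353, sR=40/37; mL=-21520/13061, mR=200/353; mL+mR=-40/37 → advance -1; mR−mL=28920/13061 → turn +1·90°

0 100/117 100/153 -1000/663 100/117 -3 7 N
1 8/5 200/281 -3248/1405 8/5 -3 6 W
2 50/61 5/4 -505/244 50/61 -2 6 S
3 200/353 40/37 -21520/13061 200/353 -2 7 E
4 100/117 100/153 -1000/663 100/117 -3 7 N
5 8/5 200/281 -3248/1405 8/5 -3 6 W
6 50/61 5/4 -505/244 50/61 -2 6 S
7 200/353 40/37 -21520/13061 200/353 -2 7 E
final -3 7 N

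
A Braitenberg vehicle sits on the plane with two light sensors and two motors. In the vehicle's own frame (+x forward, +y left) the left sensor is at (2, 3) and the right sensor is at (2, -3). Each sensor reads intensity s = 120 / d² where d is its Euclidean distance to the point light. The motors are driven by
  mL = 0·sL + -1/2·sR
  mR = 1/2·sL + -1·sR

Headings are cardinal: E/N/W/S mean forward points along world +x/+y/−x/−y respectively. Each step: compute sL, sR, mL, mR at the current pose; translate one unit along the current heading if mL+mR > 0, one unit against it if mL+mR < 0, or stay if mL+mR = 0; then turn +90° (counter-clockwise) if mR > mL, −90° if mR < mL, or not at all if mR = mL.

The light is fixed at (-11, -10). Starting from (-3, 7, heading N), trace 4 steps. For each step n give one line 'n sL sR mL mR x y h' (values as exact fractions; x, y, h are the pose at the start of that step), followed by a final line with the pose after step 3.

0 60/193 60/241 -30/241 -4350/46513 -3 7 N
1 24/41 120/397 -60/397 -156/16277 -3 6 W
2 6/17 15/29 -15/58 -168/493 -2 6 S
3 24/49 120/449 -60/449 -492/22001 -2 7 W
final -1 7 S

n=0: pose=(-3,7,N); sL=60/193, sR=60/241; mL=-30/241, mR=-4350/46513; mL+mR=-10140/46513 → advance -1; mR−mL=1440/46513 → turn +1·90°
n=1: pose=(-3,6,W); sL=24/41, sR=120/397; mL=-60/397, mR=-156/16277; mL+mR=-2616/16277 → advance -1; mR−mL=2304/16277 → turn +1·90°
n=2: pose=(-2,6,S); sL=6/17, sR=15/29; mL=-15/58, mR=-168/493; mL+mR=-591/986 → advance -1; mR−mL=-81/986 → turn -1·90°
n=3: pose=(-2,7,W); sL=24/49, sR=120/449; mL=-60/449, mR=-492/22001; mL+mR=-3432/22001 → advance -1; mR−mL=2448/22001 → turn +1·90°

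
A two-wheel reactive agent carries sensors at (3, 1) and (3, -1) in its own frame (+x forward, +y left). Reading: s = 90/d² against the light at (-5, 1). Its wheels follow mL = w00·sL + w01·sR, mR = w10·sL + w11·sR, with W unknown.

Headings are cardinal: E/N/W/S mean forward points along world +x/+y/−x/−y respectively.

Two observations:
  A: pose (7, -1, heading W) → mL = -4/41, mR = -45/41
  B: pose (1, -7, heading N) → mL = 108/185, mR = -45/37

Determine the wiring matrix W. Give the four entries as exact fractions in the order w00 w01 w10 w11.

1 -1 0 -1

obs A: pose=(7,-1,W) → sL=1, sR=45/41, mL=-4/41, mR=-45/41
obs B: pose=(1,-7,N) → sL=9/5, sR=45/37, mL=108/185, mR=-45/37
sensor matrix S = [[1, 45/41], [9/5, 45/37]]; det S = -1152/1517
solve [mL_A; mL_B] = S·[w00; w01] and [mR_A; mR_B] = S·[w10; w11]:
  w00 = 1, w01 = -1, w10 = 0, w11 = -1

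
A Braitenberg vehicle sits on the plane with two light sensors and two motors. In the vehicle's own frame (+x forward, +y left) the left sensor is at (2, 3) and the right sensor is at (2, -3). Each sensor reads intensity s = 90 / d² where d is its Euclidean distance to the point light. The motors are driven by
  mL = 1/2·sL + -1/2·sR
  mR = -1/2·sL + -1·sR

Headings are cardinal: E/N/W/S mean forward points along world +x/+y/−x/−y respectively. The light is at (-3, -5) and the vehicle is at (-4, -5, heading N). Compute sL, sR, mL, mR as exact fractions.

left sensor world pos  = (-7, -3); dL² = 20
right sensor world pos = (-1, -3); dR² = 8
sL = 90/20 = 9/2
sR = 90/8 = 45/4
mL = 1/2·sL + -1/2·sR = -27/8
mR = -1/2·sL + -1·sR = -27/2

9/2 45/4 -27/8 -27/2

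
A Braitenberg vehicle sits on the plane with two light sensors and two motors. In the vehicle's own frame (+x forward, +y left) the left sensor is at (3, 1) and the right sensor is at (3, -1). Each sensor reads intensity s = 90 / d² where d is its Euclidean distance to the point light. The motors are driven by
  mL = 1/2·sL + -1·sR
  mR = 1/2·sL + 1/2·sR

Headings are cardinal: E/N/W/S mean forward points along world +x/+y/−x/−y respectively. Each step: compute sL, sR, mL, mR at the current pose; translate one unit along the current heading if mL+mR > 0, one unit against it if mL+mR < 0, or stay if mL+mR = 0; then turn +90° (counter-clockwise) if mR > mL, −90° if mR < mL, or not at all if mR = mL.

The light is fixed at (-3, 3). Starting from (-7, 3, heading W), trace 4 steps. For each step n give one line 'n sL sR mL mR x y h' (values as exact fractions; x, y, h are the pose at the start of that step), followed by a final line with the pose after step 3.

n=0: pose=(-7,3,W); sL=9/5, sR=9/5; mL=-9/10, mR=9/5; mL+mR=9/10 → advance +1; mR−mL=27/10 → turn +1·90°
n=1: pose=(-8,3,S); sL=18/5, sR=2; mL=-1/5, mR=14/5; mL+mR=13/5 → advance +1; mR−mL=3 → turn +1·90°
n=2: pose=(-8,2,E); sL=45/2, sR=45/4; mL=0, mR=135/8; mL+mR=135/8 → advance +1; mR−mL=135/8 → turn +1·90°
n=3: pose=(-7,2,N); sL=90/29, sR=90/13; mL=-2025/377, mR=1890/377; mL+mR=-135/377 → advance -1; mR−mL=135/13 → turn +1·90°

0 9/5 9/5 -9/10 9/5 -7 3 W
1 18/5 2 -1/5 14/5 -8 3 S
2 45/2 45/4 0 135/8 -8 2 E
3 90/29 90/13 -2025/377 1890/377 -7 2 N
final -7 1 W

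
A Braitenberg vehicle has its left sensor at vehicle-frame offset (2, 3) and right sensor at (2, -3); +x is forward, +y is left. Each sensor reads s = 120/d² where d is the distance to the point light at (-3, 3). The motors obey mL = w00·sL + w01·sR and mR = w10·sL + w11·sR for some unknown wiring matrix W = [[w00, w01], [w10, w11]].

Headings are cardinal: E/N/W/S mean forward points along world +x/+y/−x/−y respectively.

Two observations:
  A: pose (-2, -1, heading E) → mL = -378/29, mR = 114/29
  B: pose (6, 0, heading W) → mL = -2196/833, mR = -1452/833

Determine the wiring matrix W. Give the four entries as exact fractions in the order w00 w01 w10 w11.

obs A: pose=(-2,-1,E) → sL=12, sR=60/29, mL=-378/29, mR=114/29
obs B: pose=(6,0,W) → sL=24/17, sR=120/49, mL=-2196/833, mR=-1452/833
sensor matrix S = [[12, 60/29], [24/17, 120/49]]; det S = 639360/24157
solve [mL_A; mL_B] = S·[w00; w01] and [mR_A; mR_B] = S·[w10; w11]:
  w00 = -1, w01 = -1/2, w10 = 1/2, w11 = -1

-1 -1/2 1/2 -1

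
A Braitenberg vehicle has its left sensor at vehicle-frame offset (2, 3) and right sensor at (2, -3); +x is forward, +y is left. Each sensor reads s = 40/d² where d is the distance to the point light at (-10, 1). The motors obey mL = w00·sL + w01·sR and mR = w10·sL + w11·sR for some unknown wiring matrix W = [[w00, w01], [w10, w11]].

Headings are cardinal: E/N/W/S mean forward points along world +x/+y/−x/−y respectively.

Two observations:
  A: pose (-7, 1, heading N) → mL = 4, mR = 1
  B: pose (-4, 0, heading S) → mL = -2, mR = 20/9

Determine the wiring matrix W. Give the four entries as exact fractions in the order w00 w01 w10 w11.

obs A: pose=(-7,1,N) → sL=10, sR=1, mL=4, mR=1
obs B: pose=(-4,0,S) → sL=4/9, sR=20/9, mL=-2, mR=20/9
sensor matrix S = [[10, 1], [4/9, 20/9]]; det S = 196/9
solve [mL_A; mL_B] = S·[w00; w01] and [mR_A; mR_B] = S·[w10; w11]:
  w00 = 1/2, w01 = -1, w10 = 0, w11 = 1

1/2 -1 0 1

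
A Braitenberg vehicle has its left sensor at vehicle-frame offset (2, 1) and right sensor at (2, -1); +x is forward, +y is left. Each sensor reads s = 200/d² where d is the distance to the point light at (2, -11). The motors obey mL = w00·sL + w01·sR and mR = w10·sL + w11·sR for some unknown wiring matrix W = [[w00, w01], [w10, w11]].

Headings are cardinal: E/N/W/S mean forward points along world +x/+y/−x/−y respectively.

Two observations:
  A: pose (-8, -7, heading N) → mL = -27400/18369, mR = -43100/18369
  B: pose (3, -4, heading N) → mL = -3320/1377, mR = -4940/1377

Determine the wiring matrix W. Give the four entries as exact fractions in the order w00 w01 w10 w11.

-1/2 -1/2 -1/2 -1

obs A: pose=(-8,-7,N) → sL=200/157, sR=200/117, mL=-27400/18369, mR=-43100/18369
obs B: pose=(3,-4,N) → sL=200/81, sR=40/17, mL=-3320/1377, mR=-4940/1377
sensor matrix S = [[200/157, 200/117], [200/81, 40/17]]; det S = -30944000/25294113
solve [mL_A; mL_B] = S·[w00; w01] and [mR_A; mR_B] = S·[w10; w11]:
  w00 = -1/2, w01 = -1/2, w10 = -1/2, w11 = -1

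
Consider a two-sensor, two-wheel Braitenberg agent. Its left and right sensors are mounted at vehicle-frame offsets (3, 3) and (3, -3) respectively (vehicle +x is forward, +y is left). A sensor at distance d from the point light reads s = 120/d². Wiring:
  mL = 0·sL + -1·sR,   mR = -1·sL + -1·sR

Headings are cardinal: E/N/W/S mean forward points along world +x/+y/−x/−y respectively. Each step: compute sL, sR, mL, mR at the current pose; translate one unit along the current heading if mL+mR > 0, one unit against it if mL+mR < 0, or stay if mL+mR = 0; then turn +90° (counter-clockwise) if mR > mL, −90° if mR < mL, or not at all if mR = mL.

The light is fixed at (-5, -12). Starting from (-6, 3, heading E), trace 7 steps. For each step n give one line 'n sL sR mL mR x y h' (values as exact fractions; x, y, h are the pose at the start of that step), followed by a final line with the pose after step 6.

0 15/41 30/37 -30/37 -1785/1517 -6 3 E
1 24/29 120/169 -120/169 -7536/4901 -7 3 S
2 60/97 60/193 -60/193 -17400/18721 -7 4 W
3 120/377 24/73 -24/73 -17808/27521 -6 4 N
4 15/41 30/37 -30/37 -1785/1517 -6 3 E
5 24/29 120/169 -120/169 -7536/4901 -7 3 S
6 60/97 60/193 -60/193 -17400/18721 -7 4 W
final -6 4 N

n=0: pose=(-6,3,E); sL=15/41, sR=30/37; mL=-30/37, mR=-1785/1517; mL+mR=-3015/1517 → advance -1; mR−mL=-15/41 → turn -1·90°
n=1: pose=(-7,3,S); sL=24/29, sR=120/169; mL=-120/169, mR=-7536/4901; mL+mR=-11016/4901 → advance -1; mR−mL=-24/29 → turn -1·90°
n=2: pose=(-7,4,W); sL=60/97, sR=60/193; mL=-60/193, mR=-17400/18721; mL+mR=-23220/18721 → advance -1; mR−mL=-60/97 → turn -1·90°
n=3: pose=(-6,4,N); sL=120/377, sR=24/73; mL=-24/73, mR=-17808/27521; mL+mR=-26856/27521 → advance -1; mR−mL=-120/377 → turn -1·90°
n=4: pose=(-6,3,E); sL=15/41, sR=30/37; mL=-30/37, mR=-1785/1517; mL+mR=-3015/1517 → advance -1; mR−mL=-15/41 → turn -1·90°
n=5: pose=(-7,3,S); sL=24/29, sR=120/169; mL=-120/169, mR=-7536/4901; mL+mR=-11016/4901 → advance -1; mR−mL=-24/29 → turn -1·90°
n=6: pose=(-7,4,W); sL=60/97, sR=60/193; mL=-60/193, mR=-17400/18721; mL+mR=-23220/18721 → advance -1; mR−mL=-60/97 → turn -1·90°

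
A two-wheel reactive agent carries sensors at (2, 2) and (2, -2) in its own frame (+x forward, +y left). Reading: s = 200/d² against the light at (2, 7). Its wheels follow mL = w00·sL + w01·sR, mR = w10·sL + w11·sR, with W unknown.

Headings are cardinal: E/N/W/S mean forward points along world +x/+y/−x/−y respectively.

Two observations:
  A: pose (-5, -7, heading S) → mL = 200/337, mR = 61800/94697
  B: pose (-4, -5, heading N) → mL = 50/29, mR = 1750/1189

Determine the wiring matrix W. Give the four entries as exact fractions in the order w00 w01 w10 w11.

0 1 1/2 1/2

obs A: pose=(-5,-7,S) → sL=200/281, sR=200/337, mL=200/337, mR=61800/94697
obs B: pose=(-4,-5,N) → sL=50/41, sR=50/29, mL=50/29, mR=1750/1189
sensor matrix S = [[200/281, 200/337], [50/41, 50/29]]; det S = 56680000/112594733
solve [mL_A; mL_B] = S·[w00; w01] and [mR_A; mR_B] = S·[w10; w11]:
  w00 = 0, w01 = 1, w10 = 1/2, w11 = 1/2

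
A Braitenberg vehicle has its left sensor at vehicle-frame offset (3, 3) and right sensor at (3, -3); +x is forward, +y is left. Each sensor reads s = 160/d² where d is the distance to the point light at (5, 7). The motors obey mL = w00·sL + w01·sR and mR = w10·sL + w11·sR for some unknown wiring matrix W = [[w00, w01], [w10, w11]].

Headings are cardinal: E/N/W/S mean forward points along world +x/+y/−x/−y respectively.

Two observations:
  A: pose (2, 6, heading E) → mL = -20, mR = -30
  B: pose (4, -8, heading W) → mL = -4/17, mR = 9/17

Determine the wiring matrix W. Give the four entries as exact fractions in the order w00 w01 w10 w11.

-1/2 0 -1 1

obs A: pose=(2,6,E) → sL=40, sR=10, mL=-20, mR=-30
obs B: pose=(4,-8,W) → sL=8/17, sR=1, mL=-4/17, mR=9/17
sensor matrix S = [[40, 10], [8/17, 1]]; det S = 600/17
solve [mL_A; mL_B] = S·[w00; w01] and [mR_A; mR_B] = S·[w10; w11]:
  w00 = -1/2, w01 = 0, w10 = -1, w11 = 1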